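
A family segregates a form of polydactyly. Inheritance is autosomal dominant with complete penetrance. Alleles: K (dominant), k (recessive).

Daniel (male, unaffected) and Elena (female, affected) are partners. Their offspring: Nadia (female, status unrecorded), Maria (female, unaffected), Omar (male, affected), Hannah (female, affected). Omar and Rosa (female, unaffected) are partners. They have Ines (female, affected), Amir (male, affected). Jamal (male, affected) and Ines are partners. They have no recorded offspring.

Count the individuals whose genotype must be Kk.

5

Obligate heterozygotes: Elena is affected so carries K and passed k to Maria (kk), so Elena is Kk; Omar is affected so carries K and received k from Daniel (kk), so Omar is Kk; Hannah is affected so carries K and received k from Daniel (kk), so Hannah is Kk; Ines is affected so carries K and received k from Rosa (kk), so Ines is Kk; Amir is affected so carries K and received k from Rosa (kk), so Amir is Kk.
Every other individual is either homozygous by phenotype or has at least one consistent homozygous assignment, so the count is 5.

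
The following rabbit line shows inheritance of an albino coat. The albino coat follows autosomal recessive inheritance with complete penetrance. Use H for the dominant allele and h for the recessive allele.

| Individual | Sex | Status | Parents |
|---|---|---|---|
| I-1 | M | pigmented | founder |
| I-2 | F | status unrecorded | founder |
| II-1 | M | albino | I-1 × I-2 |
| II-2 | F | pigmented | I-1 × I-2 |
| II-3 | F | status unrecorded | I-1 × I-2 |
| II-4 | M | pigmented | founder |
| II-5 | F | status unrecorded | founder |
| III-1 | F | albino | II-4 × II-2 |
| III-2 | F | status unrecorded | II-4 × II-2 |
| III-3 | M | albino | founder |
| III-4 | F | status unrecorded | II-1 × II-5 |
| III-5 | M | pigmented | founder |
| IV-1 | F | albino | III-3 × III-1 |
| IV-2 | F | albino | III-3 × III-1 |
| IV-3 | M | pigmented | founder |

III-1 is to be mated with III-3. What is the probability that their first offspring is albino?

1

III-1 is albino, so III-1 is hh.
III-3 is albino, so III-3 is hh.
The cross gives 1 hh, so P(offspring is albino) = 1.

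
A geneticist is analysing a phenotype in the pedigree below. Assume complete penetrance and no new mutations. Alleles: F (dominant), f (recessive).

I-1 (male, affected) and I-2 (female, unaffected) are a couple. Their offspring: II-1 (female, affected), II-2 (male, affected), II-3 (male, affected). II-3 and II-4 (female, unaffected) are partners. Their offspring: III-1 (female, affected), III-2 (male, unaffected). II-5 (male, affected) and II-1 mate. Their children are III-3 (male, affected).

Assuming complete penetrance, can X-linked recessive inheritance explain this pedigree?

A consistent assignment under X-linked recessive exists: I-1 X^f Y, I-2 X^F X^f, II-1 X^f X^f, II-2 X^f Y, II-3 X^f Y, II-4 X^F X^f, II-5 X^f Y, III-1 X^f X^f, III-2 X^F Y, III-3 X^f Y.
In this assignment every recorded phenotype matches its genotype and every non-founder's genotype is obtainable from its parents' genotypes, so the pedigree is consistent.

Yes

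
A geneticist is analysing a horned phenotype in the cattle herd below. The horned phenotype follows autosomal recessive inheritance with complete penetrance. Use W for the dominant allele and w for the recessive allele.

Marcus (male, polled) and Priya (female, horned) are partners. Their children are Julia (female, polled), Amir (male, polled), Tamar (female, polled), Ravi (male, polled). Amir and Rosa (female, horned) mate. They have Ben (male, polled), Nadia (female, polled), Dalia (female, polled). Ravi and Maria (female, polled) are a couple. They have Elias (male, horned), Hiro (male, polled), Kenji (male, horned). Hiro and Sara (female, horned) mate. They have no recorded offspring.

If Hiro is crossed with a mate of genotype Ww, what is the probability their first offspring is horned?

1/6

Ravi is polled so carries W and received w from Priya (ww), so Ravi is Ww.
Maria is polled so carries W and passed w to Elias (ww), so Maria is Ww.
Hiro is a polled offspring of Ravi (Ww) × Maria (Ww), whose cross gives 1/4 WW : 1/2 Ww : 1/4 ww; conditioning on being polled, Hiro is WW with probability 1/3, Ww with probability 2/3.
Summing over parental genotype combinations, P(offspring is horned) = 2/3·1/4 = 1/6.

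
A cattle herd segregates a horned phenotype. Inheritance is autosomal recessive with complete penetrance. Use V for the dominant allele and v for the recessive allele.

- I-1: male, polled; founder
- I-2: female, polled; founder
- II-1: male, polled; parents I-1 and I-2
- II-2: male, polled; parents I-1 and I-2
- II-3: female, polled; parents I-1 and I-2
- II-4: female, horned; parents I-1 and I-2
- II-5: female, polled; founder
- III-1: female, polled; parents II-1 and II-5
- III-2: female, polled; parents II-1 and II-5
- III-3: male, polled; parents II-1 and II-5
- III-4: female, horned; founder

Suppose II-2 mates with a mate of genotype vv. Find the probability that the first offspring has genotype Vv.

2/3

I-1 is polled so carries V and passed v to II-4 (vv), so I-1 is Vv.
I-2 is polled so carries V and passed v to II-4 (vv), so I-2 is Vv.
II-2 is a polled offspring of I-1 (Vv) × I-2 (Vv), whose cross gives 1/4 VV : 1/2 Vv : 1/4 vv; conditioning on being polled, II-2 is VV with probability 1/3, Vv with probability 2/3.
Summing over parental genotype combinations, P(offspring has genotype Vv) = 1/3·1 + 2/3·1/2 = 2/3.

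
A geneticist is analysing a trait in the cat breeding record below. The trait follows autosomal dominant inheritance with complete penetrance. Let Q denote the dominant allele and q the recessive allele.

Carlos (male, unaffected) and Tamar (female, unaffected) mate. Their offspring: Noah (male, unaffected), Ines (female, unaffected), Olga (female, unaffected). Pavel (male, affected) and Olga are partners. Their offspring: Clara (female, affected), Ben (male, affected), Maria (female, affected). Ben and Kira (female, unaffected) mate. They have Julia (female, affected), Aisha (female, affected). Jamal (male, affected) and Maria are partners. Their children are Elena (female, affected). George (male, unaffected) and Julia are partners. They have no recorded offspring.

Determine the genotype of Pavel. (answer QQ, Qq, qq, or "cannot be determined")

Pavel's phenotype allows QQ or Qq, and no parent or child forces a single allele at both positions; consistent genotype assignments exist with Pavel as QQ or Qq.

cannot be determined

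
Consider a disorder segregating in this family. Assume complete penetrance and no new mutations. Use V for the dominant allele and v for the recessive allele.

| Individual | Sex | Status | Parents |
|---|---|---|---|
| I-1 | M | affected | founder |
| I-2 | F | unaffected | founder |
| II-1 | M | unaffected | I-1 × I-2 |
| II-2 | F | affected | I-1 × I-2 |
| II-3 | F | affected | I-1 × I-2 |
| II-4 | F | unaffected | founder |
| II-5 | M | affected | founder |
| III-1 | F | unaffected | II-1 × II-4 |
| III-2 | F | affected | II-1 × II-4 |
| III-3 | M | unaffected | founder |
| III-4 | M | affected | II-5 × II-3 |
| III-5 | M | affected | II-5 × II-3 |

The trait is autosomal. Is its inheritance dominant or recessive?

II-1 and II-4 are both unaffected yet have an affected child III-2. Under dominance, an affected child requires at least one affected parent, so the trait cannot be dominant.

recessive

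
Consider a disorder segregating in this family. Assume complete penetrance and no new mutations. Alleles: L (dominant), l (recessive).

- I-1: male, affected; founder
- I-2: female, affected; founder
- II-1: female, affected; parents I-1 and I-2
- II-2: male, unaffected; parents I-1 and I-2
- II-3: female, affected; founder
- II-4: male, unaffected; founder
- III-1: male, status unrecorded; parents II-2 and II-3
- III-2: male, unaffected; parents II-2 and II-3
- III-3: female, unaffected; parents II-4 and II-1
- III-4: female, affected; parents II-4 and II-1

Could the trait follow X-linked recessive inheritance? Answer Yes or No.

Under X-linked recessive, II-2 (unaffected, male) cannot arise from I-1 (affected) × I-2 (affected).

No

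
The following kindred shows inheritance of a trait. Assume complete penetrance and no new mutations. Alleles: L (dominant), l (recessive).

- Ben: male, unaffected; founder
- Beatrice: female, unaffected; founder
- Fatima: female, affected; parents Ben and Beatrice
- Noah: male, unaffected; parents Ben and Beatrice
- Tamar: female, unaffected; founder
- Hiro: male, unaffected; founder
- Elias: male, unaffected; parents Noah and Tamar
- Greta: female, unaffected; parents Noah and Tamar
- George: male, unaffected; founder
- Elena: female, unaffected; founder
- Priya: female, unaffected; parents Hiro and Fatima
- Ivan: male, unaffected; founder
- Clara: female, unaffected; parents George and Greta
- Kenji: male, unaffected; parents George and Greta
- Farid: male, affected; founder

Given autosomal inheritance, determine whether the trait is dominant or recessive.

Ben and Beatrice are both unaffected yet have an affected child Fatima. Under dominance, an affected child requires at least one affected parent, so the trait cannot be dominant.

recessive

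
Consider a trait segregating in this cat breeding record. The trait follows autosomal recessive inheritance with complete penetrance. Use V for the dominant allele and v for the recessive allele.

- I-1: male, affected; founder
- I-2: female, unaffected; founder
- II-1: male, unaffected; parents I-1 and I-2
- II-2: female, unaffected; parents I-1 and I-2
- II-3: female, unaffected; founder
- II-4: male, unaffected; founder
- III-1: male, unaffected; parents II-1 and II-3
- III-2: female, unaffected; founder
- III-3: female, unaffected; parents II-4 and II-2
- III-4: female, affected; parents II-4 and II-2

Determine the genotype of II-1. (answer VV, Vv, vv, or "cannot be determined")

Vv

From phenotype alone, II-1 is VV or Vv.
II-1 is unaffected so carries V and received v from I-1 (vv), so II-1 is Vv.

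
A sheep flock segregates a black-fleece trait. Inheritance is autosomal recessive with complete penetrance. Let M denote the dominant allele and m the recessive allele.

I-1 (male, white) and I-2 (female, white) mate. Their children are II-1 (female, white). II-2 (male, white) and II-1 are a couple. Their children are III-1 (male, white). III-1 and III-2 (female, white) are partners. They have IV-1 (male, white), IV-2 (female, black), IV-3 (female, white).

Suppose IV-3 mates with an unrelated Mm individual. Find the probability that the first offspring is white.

III-1 is white so carries M and passed m to IV-2 (mm), so III-1 is Mm.
III-2 is white so carries M and passed m to IV-2 (mm), so III-2 is Mm.
IV-3 is a white offspring of III-1 (Mm) × III-2 (Mm), whose cross gives 1/4 MM : 1/2 Mm : 1/4 mm; conditioning on being white, IV-3 is MM with probability 1/3, Mm with probability 2/3.
Summing over parental genotype combinations, P(offspring is white) = 1/3·1 + 2/3·3/4 = 5/6.

5/6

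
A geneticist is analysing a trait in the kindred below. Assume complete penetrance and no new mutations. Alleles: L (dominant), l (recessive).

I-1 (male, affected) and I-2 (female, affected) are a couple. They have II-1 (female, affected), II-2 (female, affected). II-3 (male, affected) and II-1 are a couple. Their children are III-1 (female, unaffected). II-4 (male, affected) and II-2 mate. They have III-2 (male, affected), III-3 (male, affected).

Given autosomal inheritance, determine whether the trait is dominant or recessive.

dominant

II-3 and II-1 are both affected yet have an unaffected child III-1. Under a recessive model two affected parents are homozygous and every child would be affected, so the trait cannot be recessive.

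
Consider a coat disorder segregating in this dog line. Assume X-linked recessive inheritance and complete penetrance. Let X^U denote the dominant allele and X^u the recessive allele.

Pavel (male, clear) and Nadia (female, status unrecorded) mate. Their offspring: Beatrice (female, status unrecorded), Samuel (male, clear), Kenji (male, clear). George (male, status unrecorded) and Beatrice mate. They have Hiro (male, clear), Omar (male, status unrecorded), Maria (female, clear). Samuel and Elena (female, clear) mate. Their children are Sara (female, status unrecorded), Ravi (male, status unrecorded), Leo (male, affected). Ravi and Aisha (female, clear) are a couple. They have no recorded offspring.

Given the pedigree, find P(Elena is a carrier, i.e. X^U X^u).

Elena is clear so carries U and passed u to Leo (X^u Y), so Elena is X^U X^u, giving P(X^U X^u) = 1.

1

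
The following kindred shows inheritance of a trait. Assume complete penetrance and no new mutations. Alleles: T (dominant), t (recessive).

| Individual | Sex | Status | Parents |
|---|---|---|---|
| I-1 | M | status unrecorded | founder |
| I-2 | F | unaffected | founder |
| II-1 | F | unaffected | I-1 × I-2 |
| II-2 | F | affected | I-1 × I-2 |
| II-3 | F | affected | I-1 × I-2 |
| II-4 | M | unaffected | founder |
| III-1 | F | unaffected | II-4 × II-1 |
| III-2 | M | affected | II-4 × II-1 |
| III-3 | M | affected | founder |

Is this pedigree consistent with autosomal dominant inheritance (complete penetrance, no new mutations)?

Under autosomal dominant, III-2 (affected, male) cannot arise from II-4 (unaffected) × II-1 (unaffected).

No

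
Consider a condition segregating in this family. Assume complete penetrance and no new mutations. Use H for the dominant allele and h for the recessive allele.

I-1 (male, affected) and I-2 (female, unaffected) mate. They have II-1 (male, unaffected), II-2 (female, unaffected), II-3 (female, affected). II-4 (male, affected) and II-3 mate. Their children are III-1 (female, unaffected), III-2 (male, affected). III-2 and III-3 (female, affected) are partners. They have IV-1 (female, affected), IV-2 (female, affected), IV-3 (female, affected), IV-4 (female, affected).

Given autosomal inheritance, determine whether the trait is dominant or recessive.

II-4 and II-3 are both affected yet have an unaffected child III-1. Under a recessive model two affected parents are homozygous and every child would be affected, so the trait cannot be recessive.

dominant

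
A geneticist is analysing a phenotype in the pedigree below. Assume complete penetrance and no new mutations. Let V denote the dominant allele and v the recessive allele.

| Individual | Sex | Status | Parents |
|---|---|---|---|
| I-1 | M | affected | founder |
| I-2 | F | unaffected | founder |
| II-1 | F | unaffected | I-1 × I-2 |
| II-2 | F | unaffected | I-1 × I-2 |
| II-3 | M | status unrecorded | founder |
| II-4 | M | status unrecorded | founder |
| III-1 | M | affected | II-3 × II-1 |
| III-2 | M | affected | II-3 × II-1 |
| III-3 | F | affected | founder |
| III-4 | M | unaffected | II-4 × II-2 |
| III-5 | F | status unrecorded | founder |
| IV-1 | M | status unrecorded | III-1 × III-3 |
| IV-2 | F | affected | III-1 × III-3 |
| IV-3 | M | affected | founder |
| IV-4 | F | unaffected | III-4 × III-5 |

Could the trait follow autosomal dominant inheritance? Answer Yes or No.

Yes

A consistent assignment under autosomal dominant exists: I-1 Vv, I-2 vv, II-1 vv, II-2 vv, II-3 VV, II-4 Vv, III-1 Vv, III-2 Vv, III-3 VV, III-4 vv, III-5 Vv, IV-1 VV, IV-2 VV, IV-3 VV, IV-4 vv.
In this assignment every recorded phenotype matches its genotype and every non-founder's genotype is obtainable from its parents' genotypes, so the pedigree is consistent.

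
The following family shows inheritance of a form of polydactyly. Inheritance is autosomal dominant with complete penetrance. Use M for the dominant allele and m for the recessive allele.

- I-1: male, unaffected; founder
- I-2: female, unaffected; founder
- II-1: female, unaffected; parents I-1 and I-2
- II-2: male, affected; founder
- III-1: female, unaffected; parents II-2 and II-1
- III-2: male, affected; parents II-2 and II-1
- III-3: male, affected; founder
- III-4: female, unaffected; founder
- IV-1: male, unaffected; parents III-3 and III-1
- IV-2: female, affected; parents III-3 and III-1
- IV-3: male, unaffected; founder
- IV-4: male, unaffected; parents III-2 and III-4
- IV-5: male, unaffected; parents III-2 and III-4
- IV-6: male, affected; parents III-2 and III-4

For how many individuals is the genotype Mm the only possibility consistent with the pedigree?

5

Obligate heterozygotes: II-2 is affected so carries M and passed m to III-1 (mm), so II-2 is Mm; III-2 is affected so carries M and received m from II-1 (mm), so III-2 is Mm; III-3 is affected so carries M and passed m to IV-1 (mm), so III-3 is Mm; IV-2 is affected so carries M and received m from III-1 (mm), so IV-2 is Mm; IV-6 is affected so carries M and received m from III-4 (mm), so IV-6 is Mm.
Every other individual is either homozygous by phenotype or has at least one consistent homozygous assignment, so the count is 5.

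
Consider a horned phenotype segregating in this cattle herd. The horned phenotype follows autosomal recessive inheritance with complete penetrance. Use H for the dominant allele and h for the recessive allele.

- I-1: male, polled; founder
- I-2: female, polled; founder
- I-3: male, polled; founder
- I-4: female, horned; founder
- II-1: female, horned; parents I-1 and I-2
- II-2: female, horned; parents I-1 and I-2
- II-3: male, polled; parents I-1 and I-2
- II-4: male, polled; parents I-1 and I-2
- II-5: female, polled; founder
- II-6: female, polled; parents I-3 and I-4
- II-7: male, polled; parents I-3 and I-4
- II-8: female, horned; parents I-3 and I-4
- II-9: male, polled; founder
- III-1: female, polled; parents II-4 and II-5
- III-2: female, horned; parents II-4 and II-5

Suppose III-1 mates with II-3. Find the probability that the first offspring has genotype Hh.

II-4 is polled so carries H and passed h to III-2 (hh), so II-4 is Hh.
II-5 is polled so carries H and passed h to III-2 (hh), so II-5 is Hh.
III-1 is a polled offspring of II-4 (Hh) × II-5 (Hh), whose cross gives 1/4 HH : 1/2 Hh : 1/4 hh; conditioning on being polled, III-1 is HH with probability 1/3, Hh with probability 2/3.
I-1 is polled so carries H and passed h to II-1 (hh), so I-1 is Hh.
I-2 is polled so carries H and passed h to II-1 (hh), so I-2 is Hh.
II-3 is a polled offspring of I-1 (Hh) × I-2 (Hh), whose cross gives 1/4 HH : 1/2 Hh : 1/4 hh; conditioning on being polled, II-3 is HH with probability 1/3, Hh with probability 2/3.
Summing over parental genotype combinations, P(offspring has genotype Hh) = 2/9·1/2 + 2/9·1/2 + 4/9·1/2 = 4/9.

4/9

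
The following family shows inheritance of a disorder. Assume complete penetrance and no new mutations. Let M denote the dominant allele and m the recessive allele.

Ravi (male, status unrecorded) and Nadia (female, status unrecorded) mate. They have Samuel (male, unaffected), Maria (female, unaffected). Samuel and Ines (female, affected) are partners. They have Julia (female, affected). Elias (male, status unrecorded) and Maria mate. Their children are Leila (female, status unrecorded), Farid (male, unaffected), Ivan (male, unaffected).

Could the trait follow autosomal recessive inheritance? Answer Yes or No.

Yes

A consistent assignment under autosomal recessive exists: Ravi MM, Nadia Mm, Samuel Mm, Maria MM, Ines mm, Elias MM, Julia mm, Leila MM, Farid MM, Ivan MM.
In this assignment every recorded phenotype matches its genotype and every non-founder's genotype is obtainable from its parents' genotypes, so the pedigree is consistent.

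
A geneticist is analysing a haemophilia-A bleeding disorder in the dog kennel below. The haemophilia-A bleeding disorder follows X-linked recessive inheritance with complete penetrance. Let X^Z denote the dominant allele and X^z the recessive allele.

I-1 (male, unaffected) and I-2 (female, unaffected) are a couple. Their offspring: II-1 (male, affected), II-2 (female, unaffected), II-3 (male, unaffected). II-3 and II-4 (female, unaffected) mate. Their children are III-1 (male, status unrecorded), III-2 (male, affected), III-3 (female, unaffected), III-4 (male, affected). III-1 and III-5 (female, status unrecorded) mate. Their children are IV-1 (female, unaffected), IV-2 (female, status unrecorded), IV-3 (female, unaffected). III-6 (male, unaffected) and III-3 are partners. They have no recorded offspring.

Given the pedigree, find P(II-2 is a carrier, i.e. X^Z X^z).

1/2

I-1 is unaffected, so I-1 is X^Z Y.
I-2 is unaffected so carries Z and passed z to II-1 (X^z Y), so I-2 is X^Z X^z.
Their cross gives offspring ratios 1/2 X^Z X^Z : 1/2 X^Z X^z. Conditioning on II-2 being unaffected, P(X^Z X^z) = 1/2 / 1 = 1/2.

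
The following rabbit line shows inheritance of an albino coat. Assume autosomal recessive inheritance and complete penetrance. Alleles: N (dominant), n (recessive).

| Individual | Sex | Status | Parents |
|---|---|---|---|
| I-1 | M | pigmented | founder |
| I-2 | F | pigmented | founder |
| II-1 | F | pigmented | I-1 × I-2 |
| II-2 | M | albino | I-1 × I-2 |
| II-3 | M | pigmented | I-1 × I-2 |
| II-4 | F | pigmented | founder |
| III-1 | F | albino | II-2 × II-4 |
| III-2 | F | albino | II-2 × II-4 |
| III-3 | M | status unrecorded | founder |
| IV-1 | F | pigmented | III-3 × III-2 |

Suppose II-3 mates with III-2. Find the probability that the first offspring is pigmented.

I-1 is pigmented so carries N and passed n to II-2 (nn), so I-1 is Nn.
I-2 is pigmented so carries N and passed n to II-2 (nn), so I-2 is Nn.
II-3 is a pigmented offspring of I-1 (Nn) × I-2 (Nn), whose cross gives 1/4 NN : 1/2 Nn : 1/4 nn; conditioning on being pigmented, II-3 is NN with probability 1/3, Nn with probability 2/3.
III-2 is albino, so III-2 is nn.
Summing over parental genotype combinations, P(offspring is pigmented) = 1/3·1 + 2/3·1/2 = 2/3.

2/3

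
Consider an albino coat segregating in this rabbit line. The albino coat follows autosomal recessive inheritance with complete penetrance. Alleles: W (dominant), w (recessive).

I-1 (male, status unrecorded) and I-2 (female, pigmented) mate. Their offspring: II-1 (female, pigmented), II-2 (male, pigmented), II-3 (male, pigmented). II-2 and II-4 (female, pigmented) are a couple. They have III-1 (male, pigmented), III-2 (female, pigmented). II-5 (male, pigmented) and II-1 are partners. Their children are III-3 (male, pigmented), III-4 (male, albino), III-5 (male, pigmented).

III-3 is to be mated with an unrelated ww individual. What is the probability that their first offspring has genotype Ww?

II-5 is pigmented so carries W and passed w to III-4 (ww), so II-5 is Ww.
II-1 is pigmented so carries W and passed w to III-4 (ww), so II-1 is Ww.
III-3 is a pigmented offspring of II-5 (Ww) × II-1 (Ww), whose cross gives 1/4 WW : 1/2 Ww : 1/4 ww; conditioning on being pigmented, III-3 is WW with probability 1/3, Ww with probability 2/3.
Summing over parental genotype combinations, P(offspring has genotype Ww) = 1/3·1 + 2/3·1/2 = 2/3.

2/3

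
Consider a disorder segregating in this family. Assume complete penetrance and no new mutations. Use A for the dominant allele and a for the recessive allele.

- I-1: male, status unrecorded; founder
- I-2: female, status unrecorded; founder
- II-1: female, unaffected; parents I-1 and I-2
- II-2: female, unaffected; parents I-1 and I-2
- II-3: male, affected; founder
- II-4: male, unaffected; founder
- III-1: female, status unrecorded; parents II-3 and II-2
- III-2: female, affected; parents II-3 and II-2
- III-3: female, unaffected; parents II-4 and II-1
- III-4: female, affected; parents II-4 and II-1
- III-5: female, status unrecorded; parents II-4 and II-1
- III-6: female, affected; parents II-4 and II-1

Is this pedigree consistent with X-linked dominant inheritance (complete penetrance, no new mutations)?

No

Under X-linked dominant, III-4 (affected, female) cannot arise from II-4 (unaffected) × II-1 (unaffected).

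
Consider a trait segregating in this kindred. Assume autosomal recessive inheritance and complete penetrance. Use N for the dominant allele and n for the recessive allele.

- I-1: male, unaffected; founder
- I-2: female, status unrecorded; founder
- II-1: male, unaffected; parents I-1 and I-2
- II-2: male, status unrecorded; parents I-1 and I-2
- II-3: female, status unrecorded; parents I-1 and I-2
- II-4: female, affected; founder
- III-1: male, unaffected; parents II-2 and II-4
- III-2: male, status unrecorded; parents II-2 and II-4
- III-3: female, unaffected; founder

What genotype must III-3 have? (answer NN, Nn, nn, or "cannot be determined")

cannot be determined

III-3's phenotype allows NN or Nn, and no parent or child forces a single allele at both positions; consistent genotype assignments exist with III-3 as NN or Nn.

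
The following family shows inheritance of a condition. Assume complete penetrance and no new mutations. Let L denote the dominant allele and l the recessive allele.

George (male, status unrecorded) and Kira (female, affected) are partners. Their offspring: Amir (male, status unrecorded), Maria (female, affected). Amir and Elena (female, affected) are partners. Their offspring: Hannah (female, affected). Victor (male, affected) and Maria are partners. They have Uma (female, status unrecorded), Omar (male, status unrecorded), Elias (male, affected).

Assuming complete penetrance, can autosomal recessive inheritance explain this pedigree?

Yes

A consistent assignment under autosomal recessive exists: George Ll, Kira ll, Amir Ll, Maria ll, Elena ll, Victor ll, Hannah ll, Uma ll, Omar ll, Elias ll.
In this assignment every recorded phenotype matches its genotype and every non-founder's genotype is obtainable from its parents' genotypes, so the pedigree is consistent.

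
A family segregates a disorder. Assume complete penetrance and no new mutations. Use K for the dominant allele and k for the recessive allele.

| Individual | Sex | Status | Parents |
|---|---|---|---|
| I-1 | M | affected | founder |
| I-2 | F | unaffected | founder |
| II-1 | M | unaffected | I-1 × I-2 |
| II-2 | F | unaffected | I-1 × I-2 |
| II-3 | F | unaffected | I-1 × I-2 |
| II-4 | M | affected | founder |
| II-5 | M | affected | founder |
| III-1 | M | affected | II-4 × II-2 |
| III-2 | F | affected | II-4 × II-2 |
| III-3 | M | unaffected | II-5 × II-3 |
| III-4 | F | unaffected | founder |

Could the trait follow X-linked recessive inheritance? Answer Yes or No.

A consistent assignment under X-linked recessive exists: I-1 X^k Y, I-2 X^K X^K, II-1 X^K Y, II-2 X^K X^k, II-3 X^K X^k, II-4 X^k Y, II-5 X^k Y, III-1 X^k Y, III-2 X^k X^k, III-3 X^K Y, III-4 X^K X^K.
In this assignment every recorded phenotype matches its genotype and every non-founder's genotype is obtainable from its parents' genotypes, so the pedigree is consistent.

Yes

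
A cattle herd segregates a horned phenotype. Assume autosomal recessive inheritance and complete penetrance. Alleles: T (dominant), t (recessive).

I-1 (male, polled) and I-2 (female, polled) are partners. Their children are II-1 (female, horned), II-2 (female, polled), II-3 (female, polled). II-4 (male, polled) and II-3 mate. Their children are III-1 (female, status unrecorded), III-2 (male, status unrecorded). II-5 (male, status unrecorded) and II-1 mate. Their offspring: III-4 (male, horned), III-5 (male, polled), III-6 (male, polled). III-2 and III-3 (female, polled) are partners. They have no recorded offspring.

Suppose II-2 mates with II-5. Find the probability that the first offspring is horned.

I-1 is polled so carries T and passed t to II-1 (tt), so I-1 is Tt.
I-2 is polled so carries T and passed t to II-1 (tt), so I-2 is Tt.
II-2 is a polled offspring of I-1 (Tt) × I-2 (Tt), whose cross gives 1/4 TT : 1/2 Tt : 1/4 tt; conditioning on being polled, II-2 is TT with probability 1/3, Tt with probability 2/3.
II-5 passed T to III-5 (Tt, whose t came from II-1) and passed t to III-4 (tt), so II-5 is Tt.
Summing over parental genotype combinations, P(offspring is horned) = 2/3·1/4 = 1/6.

1/6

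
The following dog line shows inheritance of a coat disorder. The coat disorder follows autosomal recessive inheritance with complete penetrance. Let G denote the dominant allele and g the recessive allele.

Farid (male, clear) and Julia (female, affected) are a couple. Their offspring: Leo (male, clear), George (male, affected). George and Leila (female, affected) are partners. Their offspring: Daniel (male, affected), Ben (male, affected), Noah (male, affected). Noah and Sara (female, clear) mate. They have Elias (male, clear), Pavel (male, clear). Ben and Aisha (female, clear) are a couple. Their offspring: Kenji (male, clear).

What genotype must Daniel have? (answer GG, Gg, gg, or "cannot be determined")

Daniel is affected, so Daniel is gg.

gg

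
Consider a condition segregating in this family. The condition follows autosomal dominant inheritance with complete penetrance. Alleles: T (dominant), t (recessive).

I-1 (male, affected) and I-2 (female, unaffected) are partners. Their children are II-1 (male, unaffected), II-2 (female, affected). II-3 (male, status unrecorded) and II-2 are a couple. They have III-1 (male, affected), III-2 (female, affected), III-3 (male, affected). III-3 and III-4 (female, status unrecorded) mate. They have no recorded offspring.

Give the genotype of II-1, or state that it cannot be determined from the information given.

tt

II-1 is unaffected, so II-1 is tt.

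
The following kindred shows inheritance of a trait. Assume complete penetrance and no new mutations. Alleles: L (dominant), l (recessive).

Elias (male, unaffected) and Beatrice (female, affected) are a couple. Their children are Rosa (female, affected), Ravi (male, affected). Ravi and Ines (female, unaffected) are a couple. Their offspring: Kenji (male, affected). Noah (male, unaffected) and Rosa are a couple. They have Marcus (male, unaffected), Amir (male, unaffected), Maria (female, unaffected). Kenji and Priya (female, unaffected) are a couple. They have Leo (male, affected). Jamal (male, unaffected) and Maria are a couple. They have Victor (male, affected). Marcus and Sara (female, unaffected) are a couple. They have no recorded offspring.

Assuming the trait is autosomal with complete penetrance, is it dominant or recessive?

recessive

Jamal and Maria are both unaffected yet have an affected child Victor. Under dominance, an affected child requires at least one affected parent, so the trait cannot be dominant.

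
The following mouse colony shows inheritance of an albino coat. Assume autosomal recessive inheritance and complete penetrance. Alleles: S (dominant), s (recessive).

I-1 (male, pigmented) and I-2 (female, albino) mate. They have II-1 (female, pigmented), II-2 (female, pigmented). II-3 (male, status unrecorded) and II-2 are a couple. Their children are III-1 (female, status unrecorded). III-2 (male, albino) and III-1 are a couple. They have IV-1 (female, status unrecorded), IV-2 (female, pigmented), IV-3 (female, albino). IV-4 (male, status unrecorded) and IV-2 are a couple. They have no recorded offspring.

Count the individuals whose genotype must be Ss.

4

Obligate heterozygotes: II-1 is pigmented so carries S and received s from I-2 (ss), so II-1 is Ss; II-2 is pigmented so carries S and received s from I-2 (ss), so II-2 is Ss; III-1 passed S to IV-2 (Ss, whose s came from III-2) and passed s to IV-3 (ss), so III-1 is Ss; IV-2 is pigmented so carries S and received s from III-2 (ss), so IV-2 is Ss.
Every other individual is either homozygous by phenotype or has at least one consistent homozygous assignment, so the count is 4.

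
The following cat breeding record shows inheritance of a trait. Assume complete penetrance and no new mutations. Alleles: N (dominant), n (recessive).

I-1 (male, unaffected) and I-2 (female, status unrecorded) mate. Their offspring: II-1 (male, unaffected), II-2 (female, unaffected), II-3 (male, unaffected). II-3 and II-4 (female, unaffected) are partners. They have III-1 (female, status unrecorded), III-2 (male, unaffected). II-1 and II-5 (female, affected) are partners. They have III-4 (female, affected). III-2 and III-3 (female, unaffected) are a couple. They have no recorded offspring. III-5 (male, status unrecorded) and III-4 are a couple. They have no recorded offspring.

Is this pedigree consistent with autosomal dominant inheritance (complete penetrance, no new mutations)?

Yes

A consistent assignment under autosomal dominant exists: I-1 nn, I-2 Nn, II-1 nn, II-2 nn, II-3 nn, II-4 nn, II-5 NN, III-1 nn, III-2 nn, III-3 nn, III-4 Nn, III-5 NN.
In this assignment every recorded phenotype matches its genotype and every non-founder's genotype is obtainable from its parents' genotypes, so the pedigree is consistent.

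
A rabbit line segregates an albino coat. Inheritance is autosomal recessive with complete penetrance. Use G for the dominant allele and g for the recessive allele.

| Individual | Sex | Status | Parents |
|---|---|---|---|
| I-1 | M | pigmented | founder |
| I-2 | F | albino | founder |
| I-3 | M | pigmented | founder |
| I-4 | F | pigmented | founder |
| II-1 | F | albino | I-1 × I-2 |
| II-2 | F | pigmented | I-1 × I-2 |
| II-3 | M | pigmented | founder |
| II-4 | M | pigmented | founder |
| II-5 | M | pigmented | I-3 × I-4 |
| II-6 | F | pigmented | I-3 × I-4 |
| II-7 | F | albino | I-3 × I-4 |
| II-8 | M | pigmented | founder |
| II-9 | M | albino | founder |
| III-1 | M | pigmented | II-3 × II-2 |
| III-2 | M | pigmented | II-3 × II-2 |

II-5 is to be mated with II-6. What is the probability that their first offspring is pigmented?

I-3 is pigmented so carries G and passed g to II-7 (gg), so I-3 is Gg.
I-4 is pigmented so carries G and passed g to II-7 (gg), so I-4 is Gg.
II-5 is a pigmented offspring of I-3 (Gg) × I-4 (Gg), whose cross gives 1/4 GG : 1/2 Gg : 1/4 gg; conditioning on being pigmented, II-5 is GG with probability 1/3, Gg with probability 2/3.
II-6 is a pigmented offspring of I-3 (Gg) × I-4 (Gg), whose cross gives 1/4 GG : 1/2 Gg : 1/4 gg; conditioning on being pigmented, II-6 is GG with probability 1/3, Gg with probability 2/3.
Summing over parental genotype combinations, P(offspring is pigmented) = 1/9·1 + 2/9·1 + 2/9·1 + 4/9·3/4 = 8/9.

8/9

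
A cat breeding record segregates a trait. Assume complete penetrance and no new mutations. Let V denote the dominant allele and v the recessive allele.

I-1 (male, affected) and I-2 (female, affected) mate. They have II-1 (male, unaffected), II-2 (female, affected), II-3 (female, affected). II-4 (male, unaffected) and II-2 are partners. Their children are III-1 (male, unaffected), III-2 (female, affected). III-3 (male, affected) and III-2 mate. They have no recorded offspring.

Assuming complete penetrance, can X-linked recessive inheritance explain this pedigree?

No

Under X-linked recessive, II-1 (unaffected, male) cannot arise from I-1 (affected) × I-2 (affected).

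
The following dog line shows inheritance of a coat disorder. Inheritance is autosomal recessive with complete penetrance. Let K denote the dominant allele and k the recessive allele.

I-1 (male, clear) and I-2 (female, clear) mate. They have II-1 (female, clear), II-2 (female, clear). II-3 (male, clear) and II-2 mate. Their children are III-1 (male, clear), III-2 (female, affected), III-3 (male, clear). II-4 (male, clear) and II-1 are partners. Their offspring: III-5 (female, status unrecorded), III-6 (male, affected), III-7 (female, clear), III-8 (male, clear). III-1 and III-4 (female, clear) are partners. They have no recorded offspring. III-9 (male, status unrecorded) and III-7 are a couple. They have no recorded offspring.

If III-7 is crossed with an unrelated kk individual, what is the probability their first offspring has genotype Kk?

2/3

II-4 is clear so carries K and passed k to III-6 (kk), so II-4 is Kk.
II-1 is clear so carries K and passed k to III-6 (kk), so II-1 is Kk.
III-7 is a clear offspring of II-4 (Kk) × II-1 (Kk), whose cross gives 1/4 KK : 1/2 Kk : 1/4 kk; conditioning on being clear, III-7 is KK with probability 1/3, Kk with probability 2/3.
Summing over parental genotype combinations, P(offspring has genotype Kk) = 1/3·1 + 2/3·1/2 = 2/3.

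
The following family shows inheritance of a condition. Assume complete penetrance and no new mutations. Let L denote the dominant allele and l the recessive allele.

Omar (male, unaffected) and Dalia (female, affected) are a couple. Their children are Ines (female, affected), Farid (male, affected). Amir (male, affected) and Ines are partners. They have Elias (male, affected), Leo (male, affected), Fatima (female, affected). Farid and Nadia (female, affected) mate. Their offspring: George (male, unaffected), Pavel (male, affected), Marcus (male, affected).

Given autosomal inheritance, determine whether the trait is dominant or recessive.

Farid and Nadia are both affected yet have an unaffected child George. Under a recessive model two affected parents are homozygous and every child would be affected, so the trait cannot be recessive.

dominant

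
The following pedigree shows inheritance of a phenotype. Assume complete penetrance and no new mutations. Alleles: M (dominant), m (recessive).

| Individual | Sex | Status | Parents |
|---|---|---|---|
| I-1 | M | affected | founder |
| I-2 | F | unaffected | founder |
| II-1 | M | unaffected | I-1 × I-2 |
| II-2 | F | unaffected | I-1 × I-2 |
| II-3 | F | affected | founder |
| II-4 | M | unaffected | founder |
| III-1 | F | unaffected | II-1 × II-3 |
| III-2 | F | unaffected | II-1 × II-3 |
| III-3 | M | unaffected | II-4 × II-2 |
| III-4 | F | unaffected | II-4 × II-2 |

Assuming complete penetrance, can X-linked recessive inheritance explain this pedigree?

A consistent assignment under X-linked recessive exists: I-1 X^m Y, I-2 X^M X^M, II-1 X^M Y, II-2 X^M X^m, II-3 X^m X^m, II-4 X^M Y, III-1 X^M X^m, III-2 X^M X^m, III-3 X^M Y, III-4 X^M X^M.
In this assignment every recorded phenotype matches its genotype and every non-founder's genotype is obtainable from its parents' genotypes, so the pedigree is consistent.

Yes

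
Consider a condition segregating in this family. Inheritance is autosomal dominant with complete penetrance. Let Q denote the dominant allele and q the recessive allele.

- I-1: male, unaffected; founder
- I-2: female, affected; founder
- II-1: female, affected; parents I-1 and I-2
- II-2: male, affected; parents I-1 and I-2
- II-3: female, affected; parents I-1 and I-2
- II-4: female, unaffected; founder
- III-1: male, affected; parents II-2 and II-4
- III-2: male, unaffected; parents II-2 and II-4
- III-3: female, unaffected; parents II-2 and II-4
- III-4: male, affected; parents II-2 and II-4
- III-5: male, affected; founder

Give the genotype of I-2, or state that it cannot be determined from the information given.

cannot be determined

I-2's phenotype allows QQ or Qq, and no parent or child forces a single allele at both positions; consistent genotype assignments exist with I-2 as QQ or Qq.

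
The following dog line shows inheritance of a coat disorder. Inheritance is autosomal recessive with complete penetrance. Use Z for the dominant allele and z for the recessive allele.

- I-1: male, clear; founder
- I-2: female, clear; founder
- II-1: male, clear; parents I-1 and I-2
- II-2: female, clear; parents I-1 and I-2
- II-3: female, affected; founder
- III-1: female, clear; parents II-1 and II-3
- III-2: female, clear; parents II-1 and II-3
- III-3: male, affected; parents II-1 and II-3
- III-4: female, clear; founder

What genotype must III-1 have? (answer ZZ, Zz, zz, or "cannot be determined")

Zz

From phenotype alone, III-1 is ZZ or Zz.
III-1 is clear so carries Z and received z from II-3 (zz), so III-1 is Zz.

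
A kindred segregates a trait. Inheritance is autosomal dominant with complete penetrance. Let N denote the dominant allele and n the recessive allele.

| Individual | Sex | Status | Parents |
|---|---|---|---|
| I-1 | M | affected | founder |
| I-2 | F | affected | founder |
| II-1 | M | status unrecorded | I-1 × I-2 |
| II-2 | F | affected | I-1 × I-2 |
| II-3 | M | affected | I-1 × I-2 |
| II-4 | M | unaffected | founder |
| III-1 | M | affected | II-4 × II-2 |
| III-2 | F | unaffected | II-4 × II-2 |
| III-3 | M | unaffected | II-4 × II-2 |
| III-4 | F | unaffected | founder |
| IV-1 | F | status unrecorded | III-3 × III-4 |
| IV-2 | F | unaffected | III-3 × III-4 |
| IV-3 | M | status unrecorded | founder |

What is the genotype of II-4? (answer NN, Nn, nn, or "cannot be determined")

II-4 is unaffected, so II-4 is nn.

nn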